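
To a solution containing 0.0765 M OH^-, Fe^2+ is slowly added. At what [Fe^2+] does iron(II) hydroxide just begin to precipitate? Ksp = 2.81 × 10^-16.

Fe(OH)2(s) <=> Fe^2+(aq) + 2 OH^-(aq)
Ksp = [Fe^2+][OH^-]^2
Precipitation begins when Q = Ksp. With [OH^-] = 0.0765 M:
2.81 × 10^-16 = (0.0765)^2 × [Fe^2+]
[Fe^2+] = (2.81 × 10^-16 / 5.852 × 10^-3) = 4.80 x 10^-14 M

4.80 x 10^-14 M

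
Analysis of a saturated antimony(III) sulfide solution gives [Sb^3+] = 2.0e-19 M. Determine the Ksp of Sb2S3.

Sb2S3(s) ⇌ 2 Sb^3+(aq) + 3 S^2-(aq)
Stoichiometry gives [S^2-] = (3/2)[Sb^3+] = 3.00 × 10^-19 M.
Ksp = [Sb^3+]^2[S^2-]^3
Ksp = (2.0 × 10^-19)^2 × (3.00 × 10^-19)^3 = 1.1 × 10^-93

1.1 × 10^-93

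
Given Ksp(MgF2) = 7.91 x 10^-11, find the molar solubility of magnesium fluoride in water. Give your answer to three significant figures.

MgF2(s) ⇌ Mg^2+ + 2 F^-
Ksp = [Mg^2+][F^-]^2
If s mol/L of MgF2 dissolves, [Mg^2+] = s and [F^-] = 2s.
Ksp = s(2s)^2 = 4s^3
Solving, s = (7.91 x 10^-11/4)^(1/3) = 2.70 × 10^-4 M

2.70 × 10^-4 M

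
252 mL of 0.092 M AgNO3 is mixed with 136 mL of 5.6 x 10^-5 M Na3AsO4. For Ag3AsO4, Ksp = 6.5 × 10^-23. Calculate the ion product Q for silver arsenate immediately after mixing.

Q = 4.2 x 10^-9

Total volume = 252 + 136 = 388 mL.
[Ag^+] = 9.2 × 10^-2 × (252/388) = 5.98 × 10^-2 M
[AsO4^3-] = 5.6 × 10^-5 × (136/388) = 1.96 × 10^-5 M
Ag3AsO4(s) ⇌ 3 Ag^+ + AsO4^3-, so Q = [Ag^+]^3[AsO4^3-]
Q = (5.98 × 10^-2)^3(1.96 x 10^-5) = 4.2 x 10^-9
Q > Ksp, so Ag3AsO4 will precipitate.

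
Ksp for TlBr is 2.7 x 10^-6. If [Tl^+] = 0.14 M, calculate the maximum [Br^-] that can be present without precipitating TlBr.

TlBr(s) ⇌ Tl^+(aq) + Br^-(aq)
Ksp = [Tl^+][Br^-]
Precipitation begins when Q = Ksp. With [Tl^+] = 0.14 M:
2.7 x 10^-6 = (0.14) × [Br^-]
[Br^-] = (2.7 x 10^-6 / 1.4 × 10^-1) = 1.9 × 10^-5 M

[Br^-] ≈ 1.9 × 10^-5 M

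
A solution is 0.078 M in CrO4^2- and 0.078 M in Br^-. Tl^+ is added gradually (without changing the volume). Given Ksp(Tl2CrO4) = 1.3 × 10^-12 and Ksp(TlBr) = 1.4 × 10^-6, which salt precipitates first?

Precipitation of each salt starts when its ion product equals its Ksp.
For Tl2CrO4: 1.3 × 10^-12 = 0.078 × [Tl^+]^2  ⇒  [Tl^+] = 4.1 × 10^-6 M.
For TlBr: 1.4 × 10^-6 = 0.078 × [Tl^+]  ⇒  [Tl^+] = 1.8 × 10^-5 M.
The salt with the lower threshold [Tl^+] precipitates first: Tl2CrO4.

Tl2CrO4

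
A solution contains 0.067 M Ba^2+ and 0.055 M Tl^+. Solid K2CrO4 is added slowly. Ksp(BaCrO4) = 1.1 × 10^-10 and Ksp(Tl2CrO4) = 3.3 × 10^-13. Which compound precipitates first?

Tl2CrO4

Each salt begins to precipitate when Q = Ksp, i.e. when [CrO4^2-] reaches its threshold.
For BaCrO4: 1.1 × 10^-10 = 0.067 × [CrO4^2-]  ⇒  [CrO4^2-] = 1.6 × 10^-9 M.
For Tl2CrO4: 3.3 × 10^-13 = (0.055)^2 × [CrO4^2-]  ⇒  [CrO4^2-] = 1.1 x 10^-10 M.
The salt with the lower threshold [CrO4^2-] precipitates first: Tl2CrO4.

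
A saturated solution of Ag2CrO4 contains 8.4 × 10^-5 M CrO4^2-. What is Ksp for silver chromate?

2.4 x 10^-12

Ag2CrO4(s) ⇌ 2 Ag^+(aq) + CrO4^2-(aq)
Stoichiometry gives [Ag^+] = (2/1)[CrO4^2-] = 1.68 × 10^-4 M.
Ksp = [Ag^+]^2[CrO4^2-]
Ksp = (1.68 × 10^-4)^2 × 8.4 x 10^-5 = 2.4 × 10^-12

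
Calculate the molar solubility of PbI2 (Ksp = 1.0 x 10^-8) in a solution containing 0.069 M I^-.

s = 2.1 x 10^-6 M

PbI2(s) ⇌ Pb^2+(aq) + 2 I^-(aq)
Ksp = [Pb^2+][I^-]^2
Let s = moles of PbI2 that dissolve per litre. [Pb^2+] = s, [I^-] = 0.069 + 2s ≈ 0.069 (Ksp is small, so little additional dissolves).
Ksp ≈ s × (0.069)^2
s = 2.1 × 10^-6 M
Check: 2s = 4.2 × 10^-6 ≪ 0.069, so the approximation is valid.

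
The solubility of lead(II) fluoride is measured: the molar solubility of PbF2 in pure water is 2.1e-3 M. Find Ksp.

3.7 × 10^-8

PbF2(s) ⇌ Pb^2+(aq) + 2 F^-(aq)
Let s = molar solubility. Then [Pb^2+] = s and [F^-] = 2s.
Ksp = [Pb^2+][F^-]^2
Substituting: Ksp = s(2s)^2 = 4s^3
Ksp = 4 × (2.1 × 10^-3)^3 = 3.7 x 10^-8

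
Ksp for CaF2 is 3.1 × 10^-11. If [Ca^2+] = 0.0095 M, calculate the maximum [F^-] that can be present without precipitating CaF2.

[F^-] ≈ 5.7 × 10^-5 M

CaF2(s) ⇌ Ca^2+(aq) + 2 F^-(aq)
Ksp = [Ca^2+][F^-]^2
Precipitation begins when Q = Ksp. With [Ca^2+] = 0.0095 M:
3.1 × 10^-11 = (0.0095) × [F^-]^2
[F^-] = (3.1 × 10^-11 / 9.5 x 10^-3)^(1/2) = 5.7 × 10^-5 M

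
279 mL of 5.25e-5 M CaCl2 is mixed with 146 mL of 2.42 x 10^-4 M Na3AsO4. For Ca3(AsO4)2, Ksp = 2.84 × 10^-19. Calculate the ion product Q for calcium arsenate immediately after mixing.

Total volume = 279 + 146 = 425 mL.
[Ca^2+] = 5.25 × 10^-5 × (279/425) = 3.446 × 10^-5 M
[AsO4^3-] = 2.42 × 10^-4 × (146/425) = 8.313 × 10^-5 M
Ca3(AsO4)2(s) ⇌ 3 Ca^2+(aq) + 2 AsO4^3-(aq), so Q = [Ca^2+]^3[AsO4^3-]^2
Q = (3.446 x 10^-5)^3(8.313 × 10^-5)^2 = 2.83 × 10^-22
Q < Ksp, so no precipitate of Ca3(AsO4)2 forms.

Q = 2.83 × 10^-22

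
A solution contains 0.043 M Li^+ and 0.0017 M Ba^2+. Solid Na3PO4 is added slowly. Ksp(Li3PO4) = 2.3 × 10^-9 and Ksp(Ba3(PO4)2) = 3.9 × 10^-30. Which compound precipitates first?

Ba3(PO4)2

Each salt begins to precipitate when Q = Ksp, i.e. when [PO4^3-] reaches its threshold.
For Li3PO4: 2.3 × 10^-9 = (0.043)^3 × [PO4^3-]  ⇒  [PO4^3-] = 2.9 × 10^-5 M.
For Ba3(PO4)2: 3.9 × 10^-30 = (0.0017)^3 × [PO4^3-]^2  ⇒  [PO4^3-] = 2.8 × 10^-11 M.
The salt with the lower threshold [PO4^3-] precipitates first: Ba3(PO4)2.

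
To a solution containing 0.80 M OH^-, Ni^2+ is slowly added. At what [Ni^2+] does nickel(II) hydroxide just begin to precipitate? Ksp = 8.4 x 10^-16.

Ni(OH)2(s) ⇌ Ni^2+ + 2 OH^-
Ksp = [Ni^2+][OH^-]^2
Precipitation begins when Q = Ksp. With [OH^-] = 0.80 M:
8.4 x 10^-16 = (0.80)^2 × [Ni^2+]
[Ni^2+] = (8.4 x 10^-16 / 6.40 × 10^-1) = 1.3 × 10^-15 M

[Ni^2+] ≈ 1.3 × 10^-15 M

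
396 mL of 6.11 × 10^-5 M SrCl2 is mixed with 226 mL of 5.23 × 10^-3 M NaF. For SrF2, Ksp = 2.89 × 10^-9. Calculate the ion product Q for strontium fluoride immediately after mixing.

Q ≈ 1.40e-10

Total volume = 396 + 226 = 622 mL.
[Sr^2+] = 6.11 × 10^-5 × (396/622) = 3.890 × 10^-5 M
[F^-] = 5.23 × 10^-3 × (226/622) = 1.900 × 10^-3 M
SrF2(s) ⇌ Sr^2+ + 2 F^-, so Q = [Sr^2+][F^-]^2
Q = (3.890 x 10^-5)(1.900 × 10^-3)^2 = 1.40 × 10^-10
Q < Ksp, so no precipitate of SrF2 forms.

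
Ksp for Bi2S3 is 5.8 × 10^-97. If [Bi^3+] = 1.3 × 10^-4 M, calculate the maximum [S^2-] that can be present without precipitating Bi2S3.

Bi2S3(s) ⇌ 2 Bi^3+(aq) + 3 S^2-(aq)
Ksp = [Bi^3+]^2[S^2-]^3
Precipitation begins when Q = Ksp. With [Bi^3+] = 1.3 × 10^-4 M:
5.8 × 10^-97 = (1.3 × 10^-4)^2 × [S^2-]^3
[S^2-] = (5.8 × 10^-97 / 1.69 x 10^-8)^(1/3) = 3.2 × 10^-30 M

3.2 × 10^-30 M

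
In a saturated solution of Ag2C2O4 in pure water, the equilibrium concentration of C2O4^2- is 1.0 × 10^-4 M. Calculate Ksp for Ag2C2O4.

Ag2C2O4(s) ⇌ 2 Ag^+ + C2O4^2-
Stoichiometry gives [Ag^+] = (2/1)[C2O4^2-] = 2.00 x 10^-4 M.
Ksp = [Ag^+]^2[C2O4^2-]
Ksp = (2.00 × 10^-4)^2 × 1.0 x 10^-4 = 4.0 × 10^-12

4.0 × 10^-12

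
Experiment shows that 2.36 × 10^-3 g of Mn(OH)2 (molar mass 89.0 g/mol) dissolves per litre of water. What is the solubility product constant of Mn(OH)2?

Molar solubility s = (2.36 x 10^-3 g/L) / (89.0 g/mol) = 2.652 × 10^-5 M.
Mn(OH)2(s) <=> Mn^2+ + 2 OH^-
For each mole of Mn(OH)2 that dissolves: [Mn^2+] = s, [OH^-] = 2s.
Ksp = [Mn^2+][OH^-]^2
Substituting: Ksp = s(2s)^2 = 4s^3
Ksp = 4 × (2.652 × 10^-5)^3 = 7.46 × 10^-14

Ksp = 7.46e-14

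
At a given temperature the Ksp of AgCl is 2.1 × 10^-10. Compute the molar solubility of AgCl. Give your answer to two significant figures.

AgCl(s) ⇌ Ag^+ + Cl^-
Ksp = [Ag^+][Cl^-]
For each mole of AgCl that dissolves: [Ag^+] = s, [Cl^-] = s.
Ksp = s^2
s = (2.1 × 10^-10)^(1/2) = 1.4 x 10^-5 M

s = 1.4e-5 M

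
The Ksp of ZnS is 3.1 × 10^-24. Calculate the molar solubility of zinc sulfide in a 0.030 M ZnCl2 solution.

ZnS(s) ⇌ Zn^2+(aq) + S^2-(aq)
Ksp = [Zn^2+][S^2-]
If s mol/L dissolves here, [Zn^2+] = 0.030 + s ≈ 0.030, [S^2-] = s (since Zn^2+ from ZnCl2 dominates).
Ksp ≈ 0.030 × s
s = 1.0 × 10^-22 M
Check: s = 1.0 × 10^-22 ≪ 0.030, so the approximation is valid.

s ≈ 1.0e-22 M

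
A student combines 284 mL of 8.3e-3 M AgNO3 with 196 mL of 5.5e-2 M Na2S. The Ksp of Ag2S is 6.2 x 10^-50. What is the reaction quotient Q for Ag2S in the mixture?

Q = 5.4 × 10^-7

Total volume = 284 + 196 = 480 mL.
[Ag^+] = 8.3 × 10^-3 × (284/480) = 4.91 × 10^-3 M
[S^2-] = 5.5 × 10^-2 × (196/480) = 2.25 × 10^-2 M
Ag2S(s) <=> 2 Ag^+ + S^2-, so Q = [Ag^+]^2[S^2-]
Q = (4.91 × 10^-3)^2(2.25 × 10^-2) = 5.4 × 10^-7
Q > Ksp, so Ag2S will precipitate.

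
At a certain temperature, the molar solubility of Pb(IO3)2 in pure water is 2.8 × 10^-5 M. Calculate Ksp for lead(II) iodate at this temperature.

Ksp ≈ 8.8 × 10^-14

Pb(IO3)2(s) <=> Pb^2+(aq) + 2 IO3^-(aq)
Let s = molar solubility. Then [Pb^2+] = s and [IO3^-] = 2s.
Ksp = [Pb^2+][IO3^-]^2
So Ksp = s × (2s)^2 = 4s^3
With s = 2.8 × 10^-5: Ksp = 8.8 × 10^-14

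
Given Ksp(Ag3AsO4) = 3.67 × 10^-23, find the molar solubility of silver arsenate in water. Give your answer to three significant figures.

s ≈ 1.08 x 10^-6 M

Ag3AsO4(s) <=> 3 Ag^+(aq) + AsO4^3-(aq)
Ksp = [Ag^+]^3[AsO4^3-]
With molar solubility s: [Ag^+] = 3s, [AsO4^3-] = s.
Substituting: Ksp = (3s)^3s = 27s^4
s = (3.67 × 10^-23 / 27)^(1/4) = 1.08 × 10^-6 M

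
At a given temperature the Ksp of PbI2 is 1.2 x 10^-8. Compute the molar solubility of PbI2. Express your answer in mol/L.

PbI2(s) ⇌ Pb^2+ + 2 I^-
Ksp = [Pb^2+][I^-]^2
If s mol/L of PbI2 dissolves, [Pb^2+] = s and [I^-] = 2s.
Ksp = s(2s)^2 = 4s^3
s = (1.2 x 10^-8 / 4)^(1/3) = 1.4 × 10^-3 M

s = 1.4 × 10^-3 M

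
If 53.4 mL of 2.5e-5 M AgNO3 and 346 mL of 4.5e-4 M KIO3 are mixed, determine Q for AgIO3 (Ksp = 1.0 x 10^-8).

Q ≈ 1.3e-9

Total volume = 53.4 + 346 = 399.4 mL.
[Ag^+] = 2.5 x 10^-5 × (53.4/399.4) = 3.34 x 10^-6 M
[IO3^-] = 4.5 × 10^-4 × (346/399.4) = 3.90 × 10^-4 M
AgIO3(s) <=> Ag^+(aq) + IO3^-(aq), so Q = [Ag^+][IO3^-]
Q = (3.34 x 10^-6)(3.90 × 10^-4) = 1.3 × 10^-9
Q < Ksp, so no precipitate of AgIO3 forms.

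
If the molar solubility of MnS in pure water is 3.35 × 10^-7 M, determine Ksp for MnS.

MnS(s) ⇌ Mn^2+(aq) + S^2-(aq)
Let s = molar solubility. Then [Mn^2+] = s and [S^2-] = s.
Ksp = [Mn^2+][S^2-]
Ksp = s^2
With s = 3.35 × 10^-7: Ksp = 1.12 x 10^-13

1.12 x 10^-13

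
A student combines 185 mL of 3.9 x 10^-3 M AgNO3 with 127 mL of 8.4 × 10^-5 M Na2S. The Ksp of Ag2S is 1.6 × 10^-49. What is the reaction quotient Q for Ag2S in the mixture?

Total volume = 185 + 127 = 312 mL.
[Ag^+] = 3.9 × 10^-3 × (185/312) = 2.31 × 10^-3 M
[S^2-] = 8.4 × 10^-5 × (127/312) = 3.42 x 10^-5 M
Ag2S(s) ⇌ 2 Ag^+ + S^2-, so Q = [Ag^+]^2[S^2-]
Q = (2.31 × 10^-3)^2(3.42 × 10^-5) = 1.8 × 10^-10
Q > Ksp, so Ag2S will precipitate.

1.8e-10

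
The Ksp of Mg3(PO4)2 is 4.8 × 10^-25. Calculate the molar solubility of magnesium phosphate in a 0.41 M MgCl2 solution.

1.3e-12 M

Mg3(PO4)2(s) ⇌ 3 Mg^2+(aq) + 2 PO4^3-(aq)
Ksp = [Mg^2+]^3[PO4^3-]^2
If s mol/L dissolves here, [Mg^2+] = 0.41 + 3s ≈ 0.41, [PO4^3-] = 2s (Ksp is small, so little additional dissolves).
Ksp ≈ (0.41)^3 × (2s)^2
s = 1.3 × 10^-12 M
Check: 3s = 4.0 × 10^-12 ≪ 0.41, so the approximation is valid.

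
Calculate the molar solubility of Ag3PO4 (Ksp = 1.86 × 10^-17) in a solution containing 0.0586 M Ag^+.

s = 9.24 × 10^-14 M

Ag3PO4(s) <=> 3 Ag^+(aq) + PO4^3-(aq)
Ksp = [Ag^+]^3[PO4^3-]
Let s be the molar solubility in this solution. [Ag^+] = 0.0586 + 3s ≈ 0.0586, [PO4^3-] = s (common-ion effect: Ag^+ is already 0.0586 M).
Ksp ≈ (0.0586)^3 × s
s = 9.24 x 10^-14 M
Check: 3s = 2.8 × 10^-13 ≪ 0.0586, so the approximation is valid.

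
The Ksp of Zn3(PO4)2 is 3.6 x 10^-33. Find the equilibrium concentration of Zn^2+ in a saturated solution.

Zn3(PO4)2(s) ⇌ 3 Zn^2+ + 2 PO4^3-
Ksp = [Zn^2+]^3[PO4^3-]^2
Let s = molar solubility. Then [Zn^2+] = 3s and [PO4^3-] = 2s.
Substituting: Ksp = (3s)^3(2s)^2 = 108s^5
Solving, s = (3.6 x 10^-33/108)^(1/5) = 1.27 × 10^-7 M
[Zn^2+] = 3s = 3.8 × 10^-7 M

[Zn^2+] = 3.8 × 10^-7 M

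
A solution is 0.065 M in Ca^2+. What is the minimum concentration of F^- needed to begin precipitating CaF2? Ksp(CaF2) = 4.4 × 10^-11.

CaF2(s) ⇌ Ca^2+(aq) + 2 F^-(aq)
Ksp = [Ca^2+][F^-]^2
Precipitation begins when Q = Ksp. With [Ca^2+] = 0.065 M:
4.4 × 10^-11 = (0.065) × [F^-]^2
[F^-] = (4.4 × 10^-11 / 6.5 × 10^-2)^(1/2) = 2.6 × 10^-5 M

[F^-] ≈ 2.6 × 10^-5 M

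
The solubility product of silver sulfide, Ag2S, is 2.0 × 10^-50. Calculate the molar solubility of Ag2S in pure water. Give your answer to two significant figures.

s = 1.7 x 10^-17 M

Ag2S(s) ⇌ 2 Ag^+(aq) + S^2-(aq)
Ksp = [Ag^+]^2[S^2-]
Let s = molar solubility. Then [Ag^+] = 2s and [S^2-] = s.
So Ksp = (2s)^2 × s = 4s^3
Solving, s = (2.0 × 10^-50/4)^(1/3) = 1.7 × 10^-17 M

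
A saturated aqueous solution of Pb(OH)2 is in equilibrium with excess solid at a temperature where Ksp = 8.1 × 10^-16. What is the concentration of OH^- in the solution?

Pb(OH)2(s) ⇌ Pb^2+ + 2 OH^-
Ksp = [Pb^2+][OH^-]^2
With molar solubility s: [Pb^2+] = s, [OH^-] = 2s.
So Ksp = s × (2s)^2 = 4s^3
s = (8.1 × 10^-16 / 4)^(1/3) = 5.87 × 10^-6 M
[OH^-] = 2s = 1.2 x 10^-5 M

[OH^-] ≈ 1.2 × 10^-5 M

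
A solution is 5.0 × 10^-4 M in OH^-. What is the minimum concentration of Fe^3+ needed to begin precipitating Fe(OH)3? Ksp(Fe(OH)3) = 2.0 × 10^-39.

[Fe^3+] = 1.6 x 10^-29 M

Fe(OH)3(s) ⇌ Fe^3+(aq) + 3 OH^-(aq)
Ksp = [Fe^3+][OH^-]^3
Precipitation begins when Q = Ksp. With [OH^-] = 5.0 × 10^-4 M:
2.0 × 10^-39 = (5.0 × 10^-4)^3 × [Fe^3+]
[Fe^3+] = (2.0 × 10^-39 / 1.25 × 10^-10) = 1.6 × 10^-29 M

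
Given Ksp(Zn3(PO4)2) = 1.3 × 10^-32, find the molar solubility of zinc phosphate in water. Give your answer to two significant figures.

Zn3(PO4)2(s) ⇌ 3 Zn^2+ + 2 PO4^3-
Ksp = [Zn^2+]^3[PO4^3-]^2
If s mol/L of Zn3(PO4)2 dissolves, [Zn^2+] = 3s and [PO4^3-] = 2s.
So Ksp = (3s)^3 × (2s)^2 = 108s^5
Solving, s = (1.3 × 10^-32/108)^(1/5) = 1.6 × 10^-7 M

s ≈ 1.6 × 10^-7 M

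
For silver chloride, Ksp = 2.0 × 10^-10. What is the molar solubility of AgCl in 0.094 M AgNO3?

AgCl(s) ⇌ Ag^+(aq) + Cl^-(aq)
Ksp = [Ag^+][Cl^-]
Let s be the molar solubility in this solution. [Ag^+] = 0.094 + s ≈ 0.094, [Cl^-] = s (common-ion effect: Ag^+ is already 0.094 M).
Ksp ≈ 0.094 × s
s = 2.1 × 10^-9 M
Check: s = 2.1 × 10^-9 ≪ 0.094, so the approximation is valid.

s = 2.1 × 10^-9 M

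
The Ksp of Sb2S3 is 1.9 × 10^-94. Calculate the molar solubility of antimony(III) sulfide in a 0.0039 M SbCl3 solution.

Sb2S3(s) <=> 2 Sb^3+(aq) + 3 S^2-(aq)
Ksp = [Sb^3+]^2[S^2-]^3
Let s be the molar solubility in this solution. [Sb^3+] = 0.0039 + 2s ≈ 0.0039, [S^2-] = 3s (Ksp is small, so little additional dissolves).
Ksp ≈ (0.0039)^2 × (3s)^3
s = 7.7 × 10^-31 M
Check: 2s = 1.5 x 10^-30 ≪ 0.0039, so the approximation is valid.

s ≈ 7.7e-31 M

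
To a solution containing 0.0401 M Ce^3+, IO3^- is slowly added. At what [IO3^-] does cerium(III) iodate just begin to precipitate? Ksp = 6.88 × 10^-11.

Ce(IO3)3(s) <=> Ce^3+ + 3 IO3^-
Ksp = [Ce^3+][IO3^-]^3
Precipitation begins when Q = Ksp. With [Ce^3+] = 0.0401 M:
6.88 × 10^-11 = (0.0401) × [IO3^-]^3
[IO3^-] = (6.88 × 10^-11 / 4.01 × 10^-2)^(1/3) = 1.20 x 10^-3 M

[IO3^-] ≈ 1.20e-3 M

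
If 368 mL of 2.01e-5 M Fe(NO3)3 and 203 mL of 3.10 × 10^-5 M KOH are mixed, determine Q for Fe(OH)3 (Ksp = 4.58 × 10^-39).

Total volume = 368 + 203 = 571 mL.
[Fe^3+] = 2.01 x 10^-5 × (368/571) = 1.295 x 10^-5 M
[OH^-] = 3.10 × 10^-5 × (203/571) = 1.102 × 10^-5 M
Fe(OH)3(s) ⇌ Fe^3+(aq) + 3 OH^-(aq), so Q = [Fe^3+][OH^-]^3
Q = (1.295 x 10^-5)(1.102 x 10^-5)^3 = 1.73 x 10^-20
Q > Ksp, so Fe(OH)3 will precipitate.

Q ≈ 1.73e-20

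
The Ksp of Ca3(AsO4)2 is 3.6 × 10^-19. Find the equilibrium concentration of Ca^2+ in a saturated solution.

Ca3(AsO4)2(s) ⇌ 3 Ca^2+(aq) + 2 AsO4^3-(aq)
Ksp = [Ca^2+]^3[AsO4^3-]^2
For each mole of Ca3(AsO4)2 that dissolves: [Ca^2+] = 3s, [AsO4^3-] = 2s.
So Ksp = (3s)^3 × (2s)^2 = 108s^5
s = (3.6 × 10^-19 / 108)^(1/5) = 8.03 x 10^-5 M
[Ca^2+] = 3s = 2.4 x 10^-4 M

2.4e-4 M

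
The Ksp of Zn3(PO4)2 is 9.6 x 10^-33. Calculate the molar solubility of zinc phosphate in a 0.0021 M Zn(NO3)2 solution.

s = 5.1 × 10^-13 M

Zn3(PO4)2(s) ⇌ 3 Zn^2+ + 2 PO4^3-
Ksp = [Zn^2+]^3[PO4^3-]^2
Let s = moles of Zn3(PO4)2 that dissolve per litre. [Zn^2+] = 0.0021 + 3s ≈ 0.0021, [PO4^3-] = 2s (since Zn^2+ from Zn(NO3)2 dominates).
Ksp ≈ (0.0021)^3 × (2s)^2
s = 5.1 × 10^-13 M
Check: 3s = 1.5 × 10^-12 ≪ 0.0021, so the approximation is valid.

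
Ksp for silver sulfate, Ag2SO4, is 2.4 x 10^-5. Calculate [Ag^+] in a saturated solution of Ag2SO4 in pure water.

Ag2SO4(s) <=> 2 Ag^+ + SO4^2-
Ksp = [Ag^+]^2[SO4^2-]
For each mole of Ag2SO4 that dissolves: [Ag^+] = 2s, [SO4^2-] = s.
So Ksp = (2s)^2 × s = 4s^3
s^3 = 2.4 x 10^-5 / 4, so s = 1.82 × 10^-2 M
[Ag^+] = 2s = 3.6 × 10^-2 M

[Ag^+] ≈ 0.036 M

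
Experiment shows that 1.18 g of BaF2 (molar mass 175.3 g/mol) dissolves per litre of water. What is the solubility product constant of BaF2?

Molar solubility s = (1.18 g/L) / (175.3 g/mol) = 6.731 × 10^-3 M.
BaF2(s) <=> Ba^2+(aq) + 2 F^-(aq)
For each mole of BaF2 that dissolves: [Ba^2+] = s, [F^-] = 2s.
Ksp = [Ba^2+][F^-]^2
Substituting: Ksp = s(2s)^2 = 4s^3
With s = 6.731 × 10^-3: Ksp = 1.22 × 10^-6

Ksp ≈ 1.22e-6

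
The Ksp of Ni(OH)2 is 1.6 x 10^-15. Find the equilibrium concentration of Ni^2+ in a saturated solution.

Ni(OH)2(s) ⇌ Ni^2+ + 2 OH^-
Ksp = [Ni^2+][OH^-]^2
With molar solubility s: [Ni^2+] = s, [OH^-] = 2s.
So Ksp = s × (2s)^2 = 4s^3
s^3 = 1.6 x 10^-15 / 4, so s = 7.37 × 10^-6 M
[Ni^2+] = s = 7.4 x 10^-6 M

[Ni^2+] ≈ 7.4 × 10^-6 M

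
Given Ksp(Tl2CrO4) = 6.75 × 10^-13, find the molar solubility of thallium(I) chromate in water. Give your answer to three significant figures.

Tl2CrO4(s) <=> 2 Tl^+(aq) + CrO4^2-(aq)
Ksp = [Tl^+]^2[CrO4^2-]
With molar solubility s: [Tl^+] = 2s, [CrO4^2-] = s.
Substituting: Ksp = (2s)^2s = 4s^3
Solving, s = (6.75 × 10^-13/4)^(1/3) = 5.53 x 10^-5 M

s = 5.53 × 10^-5 M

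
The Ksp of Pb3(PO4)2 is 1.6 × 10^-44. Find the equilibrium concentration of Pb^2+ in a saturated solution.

2.0 × 10^-9 M

Pb3(PO4)2(s) ⇌ 3 Pb^2+ + 2 PO4^3-
Ksp = [Pb^2+]^3[PO4^3-]^2
With molar solubility s: [Pb^2+] = 3s, [PO4^3-] = 2s.
Substituting: Ksp = (3s)^3(2s)^2 = 108s^5
s^5 = 1.6 × 10^-44 / 108, so s = 6.83 × 10^-10 M
[Pb^2+] = 3s = 2.0 × 10^-9 M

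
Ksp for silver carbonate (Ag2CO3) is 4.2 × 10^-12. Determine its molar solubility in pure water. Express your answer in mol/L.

Ag2CO3(s) ⇌ 2 Ag^+(aq) + CO3^2-(aq)
Ksp = [Ag^+]^2[CO3^2-]
For each mole of Ag2CO3 that dissolves: [Ag^+] = 2s, [CO3^2-] = s.
Substituting: Ksp = (2s)^2s = 4s^3
Solving, s = (4.2 × 10^-12/4)^(1/3) = 1.0 x 10^-4 M

s = 1.0 × 10^-4 M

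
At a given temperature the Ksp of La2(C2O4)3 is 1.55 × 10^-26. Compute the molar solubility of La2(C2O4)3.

La2(C2O4)3(s) ⇌ 2 La^3+(aq) + 3 C2O4^2-(aq)
Ksp = [La^3+]^2[C2O4^2-]^3
With molar solubility s: [La^3+] = 2s, [C2O4^2-] = 3s.
Substituting: Ksp = (2s)^2(3s)^3 = 108s^5
s = (1.55 × 10^-26 / 108)^(1/5) = 2.70 × 10^-6 M

s ≈ 2.70e-6 M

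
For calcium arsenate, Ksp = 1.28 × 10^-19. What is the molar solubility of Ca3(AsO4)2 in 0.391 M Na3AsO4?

s = 3.14 x 10^-7 M

Ca3(AsO4)2(s) ⇌ 3 Ca^2+(aq) + 2 AsO4^3-(aq)
Ksp = [Ca^2+]^3[AsO4^3-]^2
Let s be the molar solubility in this solution. [Ca^2+] = 3s, [AsO4^3-] = 0.391 + 2s ≈ 0.391 (common-ion effect: AsO4^3- is already 0.391 M).
Ksp ≈ (3s)^3 × (0.391)^2
s = 3.14 x 10^-7 M
Check: 2s = 6.3 × 10^-7 ≪ 0.391, so the approximation is valid.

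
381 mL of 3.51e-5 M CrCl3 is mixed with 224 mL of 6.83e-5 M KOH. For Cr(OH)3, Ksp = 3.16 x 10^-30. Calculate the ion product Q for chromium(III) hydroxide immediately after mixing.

Q = 3.57e-19

Total volume = 381 + 224 = 605 mL.
[Cr^3+] = 3.51 × 10^-5 × (381/605) = 2.210 x 10^-5 M
[OH^-] = 6.83 × 10^-5 × (224/605) = 2.529 × 10^-5 M
Cr(OH)3(s) ⇌ Cr^3+(aq) + 3 OH^-(aq), so Q = [Cr^3+][OH^-]^3
Q = (2.210 × 10^-5)(2.529 × 10^-5)^3 = 3.57 × 10^-19
Q > Ksp, so Cr(OH)3 will precipitate.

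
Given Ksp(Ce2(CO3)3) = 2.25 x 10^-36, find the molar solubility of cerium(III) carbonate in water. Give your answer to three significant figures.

Ce2(CO3)3(s) ⇌ 2 Ce^3+ + 3 CO3^2-
Ksp = [Ce^3+]^2[CO3^2-]^3
Let s = molar solubility. Then [Ce^3+] = 2s and [CO3^2-] = 3s.
Substituting: Ksp = (2s)^2(3s)^3 = 108s^5
s^5 = 2.25 x 10^-36 / 108, so s = 2.91 x 10^-8 M

s = 2.91 × 10^-8 M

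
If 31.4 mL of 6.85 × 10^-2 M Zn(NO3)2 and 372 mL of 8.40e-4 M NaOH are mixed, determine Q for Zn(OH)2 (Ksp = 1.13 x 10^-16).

Q = 3.20 × 10^-9

Total volume = 31.4 + 372 = 403.4 mL.
[Zn^2+] = 6.85 × 10^-2 × (31.4/403.4) = 5.332 x 10^-3 M
[OH^-] = 8.40 x 10^-4 × (372/403.4) = 7.746 × 10^-4 M
Zn(OH)2(s) <=> Zn^2+(aq) + 2 OH^-(aq), so Q = [Zn^2+][OH^-]^2
Q = (5.332 x 10^-3)(7.746 × 10^-4)^2 = 3.20 × 10^-9
Q > Ksp, so Zn(OH)2 will precipitate.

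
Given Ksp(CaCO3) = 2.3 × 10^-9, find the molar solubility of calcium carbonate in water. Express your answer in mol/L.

s = 4.8 × 10^-5 M

CaCO3(s) ⇌ Ca^2+ + CO3^2-
Ksp = [Ca^2+][CO3^2-]
With molar solubility s: [Ca^2+] = s, [CO3^2-] = s.
Ksp = (s)(s) = s^2
s = (2.3 × 10^-9)^(1/2) = 4.8 x 10^-5 M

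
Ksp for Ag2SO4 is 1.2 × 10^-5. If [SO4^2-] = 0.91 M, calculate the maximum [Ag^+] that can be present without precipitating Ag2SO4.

Ag2SO4(s) ⇌ 2 Ag^+ + SO4^2-
Ksp = [Ag^+]^2[SO4^2-]
Precipitation begins when Q = Ksp. With [SO4^2-] = 0.91 M:
1.2 × 10^-5 = (0.91) × [Ag^+]^2
[Ag^+] = (1.2 × 10^-5 / 9.1 × 10^-1)^(1/2) = 3.6 x 10^-3 M

3.6 x 10^-3 M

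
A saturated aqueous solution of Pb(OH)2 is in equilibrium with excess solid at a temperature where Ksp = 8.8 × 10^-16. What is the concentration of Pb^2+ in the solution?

Pb(OH)2(s) <=> Pb^2+(aq) + 2 OH^-(aq)
Ksp = [Pb^2+][OH^-]^2
For each mole of Pb(OH)2 that dissolves: [Pb^2+] = s, [OH^-] = 2s.
Ksp = s(2s)^2 = 4s^3
Solving, s = (8.8 × 10^-16/4)^(1/3) = 6.04 × 10^-6 M
[Pb^2+] = s = 6.0 × 10^-6 M

6.0 x 10^-6 M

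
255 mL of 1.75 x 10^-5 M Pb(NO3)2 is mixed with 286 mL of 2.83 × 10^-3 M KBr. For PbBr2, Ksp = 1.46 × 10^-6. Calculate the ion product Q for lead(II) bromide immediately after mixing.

Q = 1.85e-11

Total volume = 255 + 286 = 541 mL.
[Pb^2+] = 1.75 × 10^-5 × (255/541) = 8.249 x 10^-6 M
[Br^-] = 2.83 × 10^-3 × (286/541) = 1.496 × 10^-3 M
PbBr2(s) ⇌ Pb^2+(aq) + 2 Br^-(aq), so Q = [Pb^2+][Br^-]^2
Q = (8.249 × 10^-6)(1.496 × 10^-3)^2 = 1.85 x 10^-11
Q < Ksp, so no precipitate of PbBr2 forms.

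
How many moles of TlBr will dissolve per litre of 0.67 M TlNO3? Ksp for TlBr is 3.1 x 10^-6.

s ≈ 4.6e-6 M

TlBr(s) ⇌ Tl^+ + Br^-
Ksp = [Tl^+][Br^-]
If s mol/L dissolves here, [Tl^+] = 0.67 + s ≈ 0.67, [Br^-] = s (since Tl^+ from TlNO3 dominates).
Ksp ≈ 0.67 × s
s = 4.6 x 10^-6 M
Check: s = 4.6 × 10^-6 ≪ 0.67, so the approximation is valid.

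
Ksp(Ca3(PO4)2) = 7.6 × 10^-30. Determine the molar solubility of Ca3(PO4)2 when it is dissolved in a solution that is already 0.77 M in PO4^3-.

7.8 x 10^-11 M

Ca3(PO4)2(s) ⇌ 3 Ca^2+(aq) + 2 PO4^3-(aq)
Ksp = [Ca^2+]^3[PO4^3-]^2
Let s = moles of Ca3(PO4)2 that dissolve per litre. [Ca^2+] = 3s, [PO4^3-] = 0.77 + 2s ≈ 0.77 (Ksp is small, so little additional dissolves).
Ksp ≈ (3s)^3 × (0.77)^2
s = 7.8 × 10^-11 M
Check: 2s = 1.6 x 10^-10 ≪ 0.77, so the approximation is valid.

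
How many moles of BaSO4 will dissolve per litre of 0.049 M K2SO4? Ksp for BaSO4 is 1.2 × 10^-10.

BaSO4(s) ⇌ Ba^2+ + SO4^2-
Ksp = [Ba^2+][SO4^2-]
Let s = moles of BaSO4 that dissolve per litre. [Ba^2+] = s, [SO4^2-] = 0.049 + s ≈ 0.049 (since SO4^2- from K2SO4 dominates).
Ksp ≈ s × 0.049
s = 2.4 x 10^-9 M
Check: s = 2.4 x 10^-9 ≪ 0.049, so the approximation is valid.

s = 2.4e-9 M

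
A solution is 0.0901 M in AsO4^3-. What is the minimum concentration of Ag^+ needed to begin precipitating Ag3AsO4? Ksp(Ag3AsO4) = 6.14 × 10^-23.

[Ag^+] ≈ 8.80 × 10^-8 M

Ag3AsO4(s) ⇌ 3 Ag^+ + AsO4^3-
Ksp = [Ag^+]^3[AsO4^3-]
Precipitation begins when Q = Ksp. With [AsO4^3-] = 0.0901 M:
6.14 × 10^-23 = (0.0901) × [Ag^+]^3
[Ag^+] = (6.14 × 10^-23 / 9.01 x 10^-2)^(1/3) = 8.80 × 10^-8 M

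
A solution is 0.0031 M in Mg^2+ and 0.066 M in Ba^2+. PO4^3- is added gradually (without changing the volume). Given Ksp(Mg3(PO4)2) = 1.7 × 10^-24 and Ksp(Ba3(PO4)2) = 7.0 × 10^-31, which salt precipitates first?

Precipitation of each salt starts when its ion product equals its Ksp.
For Mg3(PO4)2: 1.7 × 10^-24 = (0.0031)^3 × [PO4^3-]^2  ⇒  [PO4^3-] = 7.6 × 10^-9 M.
For Ba3(PO4)2: 7.0 × 10^-31 = (0.066)^3 × [PO4^3-]^2  ⇒  [PO4^3-] = 4.9 x 10^-14 M.
The salt with the lower threshold [PO4^3-] precipitates first: Ba3(PO4)2.

Ba3(PO4)2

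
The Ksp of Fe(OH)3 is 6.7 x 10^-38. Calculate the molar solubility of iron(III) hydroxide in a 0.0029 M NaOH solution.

s ≈ 2.7 × 10^-30 M

Fe(OH)3(s) <=> Fe^3+ + 3 OH^-
Ksp = [Fe^3+][OH^-]^3
Let s = moles of Fe(OH)3 that dissolve per litre. [Fe^3+] = s, [OH^-] = 0.0029 + 3s ≈ 0.0029 (Ksp is small, so little additional dissolves).
Ksp ≈ s × (0.0029)^3
s = 2.7 × 10^-30 M
Check: 3s = 8.2 × 10^-30 ≪ 0.0029, so the approximation is valid.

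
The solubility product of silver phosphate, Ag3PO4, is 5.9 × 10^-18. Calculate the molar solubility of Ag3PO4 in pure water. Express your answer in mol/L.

Ag3PO4(s) ⇌ 3 Ag^+ + PO4^3-
Ksp = [Ag^+]^3[PO4^3-]
For each mole of Ag3PO4 that dissolves: [Ag^+] = 3s, [PO4^3-] = s.
Substituting: Ksp = (3s)^3s = 27s^4
Solving, s = (5.9 × 10^-18/27)^(1/4) = 2.2 × 10^-5 M

s = 2.2 × 10^-5 M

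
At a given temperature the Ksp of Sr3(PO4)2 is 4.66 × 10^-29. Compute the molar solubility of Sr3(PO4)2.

Sr3(PO4)2(s) ⇌ 3 Sr^2+(aq) + 2 PO4^3-(aq)
Ksp = [Sr^2+]^3[PO4^3-]^2
For each mole of Sr3(PO4)2 that dissolves: [Sr^2+] = 3s, [PO4^3-] = 2s.
So Ksp = (3s)^3 × (2s)^2 = 108s^5
s^5 = 4.66 × 10^-29 / 108, so s = 8.45 x 10^-7 M

s ≈ 8.45 × 10^-7 M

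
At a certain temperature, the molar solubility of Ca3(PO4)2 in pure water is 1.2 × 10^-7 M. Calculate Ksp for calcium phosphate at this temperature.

Ca3(PO4)2(s) <=> 3 Ca^2+(aq) + 2 PO4^3-(aq)
Let s = molar solubility. Then [Ca^2+] = 3s and [PO4^3-] = 2s.
Ksp = [Ca^2+]^3[PO4^3-]^2
Ksp = (3s)^3(2s)^2 = 108s^5
With s = 1.2 × 10^-7: Ksp = 2.7 × 10^-33

2.7e-33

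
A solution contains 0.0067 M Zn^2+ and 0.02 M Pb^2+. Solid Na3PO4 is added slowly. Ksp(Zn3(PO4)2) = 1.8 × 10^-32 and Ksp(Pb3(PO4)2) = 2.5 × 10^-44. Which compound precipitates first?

Precipitation of each salt starts when its ion product equals its Ksp.
For Zn3(PO4)2: 1.8 × 10^-32 = (0.0067)^3 × [PO4^3-]^2  ⇒  [PO4^3-] = 2.4 × 10^-13 M.
For Pb3(PO4)2: 2.5 × 10^-44 = (0.02)^3 × [PO4^3-]^2  ⇒  [PO4^3-] = 5.6 x 10^-20 M.
The salt with the lower threshold [PO4^3-] precipitates first: Pb3(PO4)2.

Pb3(PO4)2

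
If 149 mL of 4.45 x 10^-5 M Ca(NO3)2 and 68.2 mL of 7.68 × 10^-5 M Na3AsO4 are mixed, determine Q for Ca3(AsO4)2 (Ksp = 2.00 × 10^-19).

Q = 1.65 x 10^-23

Total volume = 149 + 68.2 = 217.2 mL.
[Ca^2+] = 4.45 x 10^-5 × (149/217.2) = 3.053 x 10^-5 M
[AsO4^3-] = 7.68 × 10^-5 × (68.2/217.2) = 2.411 × 10^-5 M
Ca3(AsO4)2(s) ⇌ 3 Ca^2+ + 2 AsO4^3-, so Q = [Ca^2+]^3[AsO4^3-]^2
Q = (3.053 × 10^-5)^3(2.411 x 10^-5)^2 = 1.65 × 10^-23
Q < Ksp, so no precipitate of Ca3(AsO4)2 forms.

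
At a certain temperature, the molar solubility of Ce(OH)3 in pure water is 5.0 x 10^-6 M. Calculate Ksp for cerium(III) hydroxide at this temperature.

Ce(OH)3(s) ⇌ Ce^3+(aq) + 3 OH^-(aq)
For each mole of Ce(OH)3 that dissolves: [Ce^3+] = s, [OH^-] = 3s.
Ksp = [Ce^3+][OH^-]^3
Ksp = s(3s)^3 = 27s^4
Ksp = 27 × (5.0 × 10^-6)^4 = 1.7 × 10^-20

Ksp ≈ 1.7e-20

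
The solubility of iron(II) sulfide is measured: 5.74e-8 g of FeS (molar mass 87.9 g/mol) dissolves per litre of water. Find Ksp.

4.26 × 10^-19

Molar solubility s = (5.74 × 10^-8 g/L) / (87.9 g/mol) = 6.530 × 10^-10 M.
FeS(s) ⇌ Fe^2+ + S^2-
If s mol/L of FeS dissolves, [Fe^2+] = s and [S^2-] = s.
Ksp = [Fe^2+][S^2-]
Ksp = s × s = s^2
With s = 6.530 × 10^-10: Ksp = 4.26 × 10^-19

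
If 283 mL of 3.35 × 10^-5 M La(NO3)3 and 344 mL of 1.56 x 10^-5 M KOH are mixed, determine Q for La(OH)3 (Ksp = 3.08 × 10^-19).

Total volume = 283 + 344 = 627 mL.
[La^3+] = 3.35 x 10^-5 × (283/627) = 1.512 × 10^-5 M
[OH^-] = 1.56 × 10^-5 × (344/627) = 8.559 × 10^-6 M
La(OH)3(s) ⇌ La^3+ + 3 OH^-, so Q = [La^3+][OH^-]^3
Q = (1.512 × 10^-5)(8.559 × 10^-6)^3 = 9.48 x 10^-21
Q < Ksp, so no precipitate of La(OH)3 forms.

Q = 9.48e-21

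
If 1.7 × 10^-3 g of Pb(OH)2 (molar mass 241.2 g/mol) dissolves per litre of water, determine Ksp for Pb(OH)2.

Ksp ≈ 1.4e-15

Molar solubility s = (1.7 × 10^-3 g/L) / (241.2 g/mol) = 7.05 × 10^-6 M.
Pb(OH)2(s) ⇌ Pb^2+ + 2 OH^-
If s mol/L of Pb(OH)2 dissolves, [Pb^2+] = s and [OH^-] = 2s.
Ksp = [Pb^2+][OH^-]^2
Ksp = s(2s)^2 = 4s^3
With s = 7.05 × 10^-6: Ksp = 1.4 × 10^-15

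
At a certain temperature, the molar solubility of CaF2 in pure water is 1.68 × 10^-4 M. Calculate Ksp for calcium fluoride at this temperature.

CaF2(s) ⇌ Ca^2+ + 2 F^-
If s mol/L of CaF2 dissolves, [Ca^2+] = s and [F^-] = 2s.
Ksp = [Ca^2+][F^-]^2
Substituting: Ksp = s(2s)^2 = 4s^3
With s = 1.68 x 10^-4: Ksp = 1.90 × 10^-11

Ksp ≈ 1.90 x 10^-11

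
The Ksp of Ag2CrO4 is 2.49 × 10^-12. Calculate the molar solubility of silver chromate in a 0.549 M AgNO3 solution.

Ag2CrO4(s) ⇌ 2 Ag^+ + CrO4^2-
Ksp = [Ag^+]^2[CrO4^2-]
Let s = moles of Ag2CrO4 that dissolve per litre. [Ag^+] = 0.549 + 2s ≈ 0.549, [CrO4^2-] = s (common-ion effect: Ag^+ is already 0.549 M).
Ksp ≈ (0.549)^2 × s
s = 8.26 x 10^-12 M
Check: 2s = 1.7 × 10^-11 ≪ 0.549, so the approximation is valid.

8.26e-12 M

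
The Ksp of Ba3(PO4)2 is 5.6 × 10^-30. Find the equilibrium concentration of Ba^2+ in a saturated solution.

[Ba^2+] = 1.7e-6 M

Ba3(PO4)2(s) <=> 3 Ba^2+(aq) + 2 PO4^3-(aq)
Ksp = [Ba^2+]^3[PO4^3-]^2
Let s = molar solubility. Then [Ba^2+] = 3s and [PO4^3-] = 2s.
So Ksp = (3s)^3 × (2s)^2 = 108s^5
s = (5.6 × 10^-30 / 108)^(1/5) = 5.53 x 10^-7 M
[Ba^2+] = 3s = 1.7 x 10^-6 M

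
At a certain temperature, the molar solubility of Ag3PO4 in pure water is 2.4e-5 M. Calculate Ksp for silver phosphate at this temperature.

Ksp ≈ 9.0 x 10^-18

Ag3PO4(s) ⇌ 3 Ag^+(aq) + PO4^3-(aq)
With molar solubility s: [Ag^+] = 3s, [PO4^3-] = s.
Ksp = [Ag^+]^3[PO4^3-]
Substituting: Ksp = (3s)^3s = 27s^4
Ksp = 27 × (2.4 × 10^-5)^4 = 9.0 x 10^-18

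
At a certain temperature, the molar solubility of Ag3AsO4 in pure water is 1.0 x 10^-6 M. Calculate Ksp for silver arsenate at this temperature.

Ksp ≈ 2.7 × 10^-23

Ag3AsO4(s) ⇌ 3 Ag^+ + AsO4^3-
With molar solubility s: [Ag^+] = 3s, [AsO4^3-] = s.
Ksp = [Ag^+]^3[AsO4^3-]
Ksp = (3s)^3s = 27s^4
Ksp = 27 × (1.0 × 10^-6)^4 = 2.7 × 10^-23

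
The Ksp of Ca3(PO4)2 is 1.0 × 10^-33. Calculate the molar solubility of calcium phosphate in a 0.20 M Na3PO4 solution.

9.7 × 10^-12 M

Ca3(PO4)2(s) ⇌ 3 Ca^2+(aq) + 2 PO4^3-(aq)
Ksp = [Ca^2+]^3[PO4^3-]^2
Let s be the molar solubility in this solution. [Ca^2+] = 3s, [PO4^3-] = 0.20 + 2s ≈ 0.20 (common-ion effect: PO4^3- is already 0.20 M).
Ksp ≈ (3s)^3 × (0.20)^2
s = 9.7 × 10^-12 M
Check: 2s = 1.9 × 10^-11 ≪ 0.20, so the approximation is valid.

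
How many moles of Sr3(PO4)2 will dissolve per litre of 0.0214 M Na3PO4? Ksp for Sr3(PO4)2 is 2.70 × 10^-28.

Sr3(PO4)2(s) <=> 3 Sr^2+ + 2 PO4^3-
Ksp = [Sr^2+]^3[PO4^3-]^2
Let s be the molar solubility in this solution. [Sr^2+] = 3s, [PO4^3-] = 0.0214 + 2s ≈ 0.0214 (Ksp is small, so little additional dissolves).
Ksp ≈ (3s)^3 × (0.0214)^2
s = 2.80 × 10^-9 M
Check: 2s = 5.6 × 10^-9 ≪ 0.0214, so the approximation is valid.

2.80 × 10^-9 M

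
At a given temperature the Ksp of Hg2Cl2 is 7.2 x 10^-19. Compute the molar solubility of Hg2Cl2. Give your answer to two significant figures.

Hg2Cl2(s) ⇌ Hg2^2+(aq) + 2 Cl^-(aq)
Ksp = [Hg2^2+][Cl^-]^2
Let s = molar solubility. Then [Hg2^2+] = s and [Cl^-] = 2s.
Substituting: Ksp = s(2s)^2 = 4s^3
Solving, s = (7.2 x 10^-19/4)^(1/3) = 5.6 x 10^-7 M

5.6 × 10^-7 M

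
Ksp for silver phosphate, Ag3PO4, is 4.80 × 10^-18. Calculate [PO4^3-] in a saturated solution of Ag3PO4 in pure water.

Ag3PO4(s) <=> 3 Ag^+(aq) + PO4^3-(aq)
Ksp = [Ag^+]^3[PO4^3-]
If s mol/L of Ag3PO4 dissolves, [Ag^+] = 3s and [PO4^3-] = s.
Ksp = (3s)^3s = 27s^4
Solving, s = (4.80 × 10^-18/27)^(1/4) = 2.053 × 10^-5 M
[PO4^3-] = s = 2.05 × 10^-5 M

[PO4^3-] ≈ 2.05e-5 M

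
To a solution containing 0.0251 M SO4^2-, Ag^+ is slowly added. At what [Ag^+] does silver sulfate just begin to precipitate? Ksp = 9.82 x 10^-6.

[Ag^+] = 0.0198 M

Ag2SO4(s) ⇌ 2 Ag^+ + SO4^2-
Ksp = [Ag^+]^2[SO4^2-]
Precipitation begins when Q = Ksp. With [SO4^2-] = 0.0251 M:
9.82 x 10^-6 = (0.0251) × [Ag^+]^2
[Ag^+] = (9.82 x 10^-6 / 2.51 x 10^-2)^(1/2) = 1.98 × 10^-2 M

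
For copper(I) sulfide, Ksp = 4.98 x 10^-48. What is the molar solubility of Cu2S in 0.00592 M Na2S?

Cu2S(s) <=> 2 Cu^+ + S^2-
Ksp = [Cu^+]^2[S^2-]
Let s = moles of Cu2S that dissolve per litre. [Cu^+] = 2s, [S^2-] = 0.00592 + s ≈ 0.00592 (since S^2- from Na2S dominates).
Ksp ≈ (2s)^2 × 0.00592
s = 1.45 x 10^-23 M
Check: s = 1.5 × 10^-23 ≪ 0.00592, so the approximation is valid.

1.45e-23 M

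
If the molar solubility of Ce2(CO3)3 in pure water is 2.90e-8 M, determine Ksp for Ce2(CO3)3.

Ce2(CO3)3(s) ⇌ 2 Ce^3+(aq) + 3 CO3^2-(aq)
With molar solubility s: [Ce^3+] = 2s, [CO3^2-] = 3s.
Ksp = [Ce^3+]^2[CO3^2-]^3
So Ksp = (2s)^2 × (3s)^3 = 108s^5
Ksp = 108 × (2.90 x 10^-8)^5 = 2.22 × 10^-36

Ksp ≈ 2.22 × 10^-36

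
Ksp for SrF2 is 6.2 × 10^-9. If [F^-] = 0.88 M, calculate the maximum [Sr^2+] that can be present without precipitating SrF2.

SrF2(s) ⇌ Sr^2+ + 2 F^-
Ksp = [Sr^2+][F^-]^2
Precipitation begins when Q = Ksp. With [F^-] = 0.88 M:
6.2 × 10^-9 = (0.88)^2 × [Sr^2+]
[Sr^2+] = (6.2 × 10^-9 / 7.74 × 10^-1) = 8.0 × 10^-9 M

8.0 × 10^-9 M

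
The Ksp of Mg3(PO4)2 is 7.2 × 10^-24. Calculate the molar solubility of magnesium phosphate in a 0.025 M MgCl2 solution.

Mg3(PO4)2(s) <=> 3 Mg^2+ + 2 PO4^3-
Ksp = [Mg^2+]^3[PO4^3-]^2
Let s be the molar solubility in this solution. [Mg^2+] = 0.025 + 3s ≈ 0.025, [PO4^3-] = 2s (Ksp is small, so little additional dissolves).
Ksp ≈ (0.025)^3 × (2s)^2
s = 3.4 × 10^-10 M
Check: 3s = 1.0 x 10^-9 ≪ 0.025, so the approximation is valid.

s = 3.4 × 10^-10 M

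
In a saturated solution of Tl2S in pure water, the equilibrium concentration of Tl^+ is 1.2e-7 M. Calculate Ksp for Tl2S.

Ksp ≈ 8.6 × 10^-22

Tl2S(s) ⇌ 2 Tl^+(aq) + S^2-(aq)
Stoichiometry gives [S^2-] = (1/2)[Tl^+] = 6.00 × 10^-8 M.
Ksp = [Tl^+]^2[S^2-]
Ksp = (1.2 x 10^-7)^2 × 6.00 × 10^-8 = 8.6 × 10^-22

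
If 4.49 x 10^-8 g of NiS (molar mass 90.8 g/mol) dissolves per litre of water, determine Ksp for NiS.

2.45 × 10^-19

Molar solubility s = (4.49 × 10^-8 g/L) / (90.8 g/mol) = 4.945 x 10^-10 M.
NiS(s) <=> Ni^2+ + S^2-
With molar solubility s: [Ni^2+] = s, [S^2-] = s.
Ksp = [Ni^2+][S^2-]
Ksp = s^2
With s = 4.945 × 10^-10: Ksp = 2.45 × 10^-19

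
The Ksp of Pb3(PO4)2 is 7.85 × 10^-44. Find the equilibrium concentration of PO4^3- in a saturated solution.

Pb3(PO4)2(s) <=> 3 Pb^2+(aq) + 2 PO4^3-(aq)
Ksp = [Pb^2+]^3[PO4^3-]^2
For each mole of Pb3(PO4)2 that dissolves: [Pb^2+] = 3s, [PO4^3-] = 2s.
Ksp = (3s)^3(2s)^2 = 108s^5
s = (7.85 × 10^-44 / 108)^(1/5) = 9.382 × 10^-10 M
[PO4^3-] = 2s = 1.88 × 10^-9 M

[PO4^3-] = 1.88e-9 M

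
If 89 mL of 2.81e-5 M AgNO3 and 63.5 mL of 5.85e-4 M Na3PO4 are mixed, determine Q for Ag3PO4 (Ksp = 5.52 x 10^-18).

Q ≈ 1.07 x 10^-18

Total volume = 89 + 63.5 = 152.5 mL.
[Ag^+] = 2.81 x 10^-5 × (89/152.5) = 1.640 × 10^-5 M
[PO4^3-] = 5.85 x 10^-4 × (63.5/152.5) = 2.436 × 10^-4 M
Ag3PO4(s) <=> 3 Ag^+ + PO4^3-, so Q = [Ag^+]^3[PO4^3-]
Q = (1.640 × 10^-5)^3(2.436 × 10^-4) = 1.07 x 10^-18
Q < Ksp, so no precipitate of Ag3PO4 forms.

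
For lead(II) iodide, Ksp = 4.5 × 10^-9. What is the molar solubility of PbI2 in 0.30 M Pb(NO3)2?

PbI2(s) <=> Pb^2+(aq) + 2 I^-(aq)
Ksp = [Pb^2+][I^-]^2
If s mol/L dissolves here, [Pb^2+] = 0.30 + s ≈ 0.30, [I^-] = 2s (Ksp is small, so little additional dissolves).
Ksp ≈ 0.30 × (2s)^2
s = 6.1 × 10^-5 M
Check: s = 6.1 × 10^-5 ≪ 0.30, so the approximation is valid.

6.1e-5 M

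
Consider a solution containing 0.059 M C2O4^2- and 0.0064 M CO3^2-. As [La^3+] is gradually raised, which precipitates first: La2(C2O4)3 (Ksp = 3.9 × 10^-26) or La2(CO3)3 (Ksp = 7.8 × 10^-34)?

Each salt begins to precipitate when Q = Ksp, i.e. when [La^3+] reaches its threshold.
For La2(C2O4)3: 3.9 × 10^-26 = (0.059)^3 × [La^3+]^2  ⇒  [La^3+] = 1.4 × 10^-11 M.
For La2(CO3)3: 7.8 × 10^-34 = (0.0064)^3 × [La^3+]^2  ⇒  [La^3+] = 5.5 × 10^-14 M.
The salt with the lower threshold [La^3+] precipitates first: La2(CO3)3.

La2(CO3)3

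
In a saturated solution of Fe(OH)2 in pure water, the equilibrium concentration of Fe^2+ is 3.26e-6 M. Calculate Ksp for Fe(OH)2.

Fe(OH)2(s) ⇌ Fe^2+(aq) + 2 OH^-(aq)
Stoichiometry gives [OH^-] = (2/1)[Fe^2+] = 6.520 × 10^-6 M.
Ksp = [Fe^2+][OH^-]^2
Ksp = 3.26 × 10^-6 × (6.520 x 10^-6)^2 = 1.39 × 10^-16

Ksp = 1.39 × 10^-16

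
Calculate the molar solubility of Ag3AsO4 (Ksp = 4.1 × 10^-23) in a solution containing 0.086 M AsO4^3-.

Ag3AsO4(s) <=> 3 Ag^+ + AsO4^3-
Ksp = [Ag^+]^3[AsO4^3-]
Let s be the molar solubility in this solution. [Ag^+] = 3s, [AsO4^3-] = 0.086 + s ≈ 0.086 (common-ion effect: AsO4^3- is already 0.086 M).
Ksp ≈ (3s)^3 × 0.086
s = 2.6 x 10^-8 M
Check: s = 2.6 x 10^-8 ≪ 0.086, so the approximation is valid.

2.6 x 10^-8 M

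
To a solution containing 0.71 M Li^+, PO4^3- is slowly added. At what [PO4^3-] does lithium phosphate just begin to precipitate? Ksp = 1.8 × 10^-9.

Li3PO4(s) ⇌ 3 Li^+(aq) + PO4^3-(aq)
Ksp = [Li^+]^3[PO4^3-]
Precipitation begins when Q = Ksp. With [Li^+] = 0.71 M:
1.8 × 10^-9 = (0.71)^3 × [PO4^3-]
[PO4^3-] = (1.8 × 10^-9 / 3.58 × 10^-1) = 5.0 x 10^-9 M

5.0e-9 M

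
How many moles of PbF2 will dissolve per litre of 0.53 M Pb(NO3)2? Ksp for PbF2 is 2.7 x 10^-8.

s = 1.1 × 10^-4 M

PbF2(s) ⇌ Pb^2+ + 2 F^-
Ksp = [Pb^2+][F^-]^2
If s mol/L dissolves here, [Pb^2+] = 0.53 + s ≈ 0.53, [F^-] = 2s (common-ion effect: Pb^2+ is already 0.53 M).
Ksp ≈ 0.53 × (2s)^2
s = 1.1 × 10^-4 M
Check: s = 1.1 × 10^-4 ≪ 0.53, so the approximation is valid.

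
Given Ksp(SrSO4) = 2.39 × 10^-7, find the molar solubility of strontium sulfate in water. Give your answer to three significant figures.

SrSO4(s) ⇌ Sr^2+(aq) + SO4^2-(aq)
Ksp = [Sr^2+][SO4^2-]
Let s = molar solubility. Then [Sr^2+] = s and [SO4^2-] = s.
Ksp = (s)(s) = s^2
s = (2.39 × 10^-7)^(1/2) = 4.89 × 10^-4 M

4.89e-4 M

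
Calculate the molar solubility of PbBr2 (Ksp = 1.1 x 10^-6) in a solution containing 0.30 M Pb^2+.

s = 9.6e-4 M

PbBr2(s) <=> Pb^2+ + 2 Br^-
Ksp = [Pb^2+][Br^-]^2
Let s be the molar solubility in this solution. [Pb^2+] = 0.30 + s ≈ 0.30, [Br^-] = 2s (Ksp is small, so little additional dissolves).
Ksp ≈ 0.30 × (2s)^2
s = 9.6 × 10^-4 M
Check: s = 9.6 × 10^-4 ≪ 0.30, so the approximation is valid.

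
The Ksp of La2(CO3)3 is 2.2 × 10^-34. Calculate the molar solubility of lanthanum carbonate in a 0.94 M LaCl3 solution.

s ≈ 2.1 × 10^-12 M

La2(CO3)3(s) ⇌ 2 La^3+ + 3 CO3^2-
Ksp = [La^3+]^2[CO3^2-]^3
Let s be the molar solubility in this solution. [La^3+] = 0.94 + 2s ≈ 0.94, [CO3^2-] = 3s (common-ion effect: La^3+ is already 0.94 M).
Ksp ≈ (0.94)^2 × (3s)^3
s = 2.1 × 10^-12 M
Check: 2s = 4.2 x 10^-12 ≪ 0.94, so the approximation is valid.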